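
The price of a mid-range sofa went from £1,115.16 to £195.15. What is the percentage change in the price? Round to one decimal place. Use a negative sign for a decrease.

Change: £195.15 − £1,115.16 = -£920.01.
Relative to the original: -£920.01 ÷ £1,115.16 ≈ -82.5%.

-82.5%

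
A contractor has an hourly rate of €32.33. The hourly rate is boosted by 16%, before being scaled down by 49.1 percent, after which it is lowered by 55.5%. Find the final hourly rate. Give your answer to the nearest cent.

Apply the 16% increase: €32.33 × 1.16 = €37.5028.
49.1% decrease: €37.5028 × 0.509 = €19.0889252.
55.5% decrease: €19.0889252 × 0.445 = €8.494571714 ≈ €8.49.

€8.49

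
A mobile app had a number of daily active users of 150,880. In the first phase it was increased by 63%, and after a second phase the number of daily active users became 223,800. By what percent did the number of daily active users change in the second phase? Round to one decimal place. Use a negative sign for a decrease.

-9.0%

After the first phase: 150,880 × 1.63 = 245934.4.
Second-phase multiplier: 223,800 ÷ 245934.4 ≈ 0.91.
That is a change of -9.0%.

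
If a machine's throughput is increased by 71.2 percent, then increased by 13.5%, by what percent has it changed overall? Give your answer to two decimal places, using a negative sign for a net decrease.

The combined multiplier is 1.712 × 1.135 = 1.94312.
That corresponds to an increase of 94.31%.

94.31%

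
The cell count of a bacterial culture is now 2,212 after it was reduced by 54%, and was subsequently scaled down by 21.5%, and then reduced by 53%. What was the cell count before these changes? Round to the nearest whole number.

Undoing the 53% decrease: 2,212 ÷ 0.47 ≈ 4706.382979.
Undoing the 21.5% decrease: 4706.382979 ÷ 0.785 ≈ 5995.39233.
Undoing the 54% decrease: 5995.39233 ÷ 0.46 ≈ 13,033.

13,033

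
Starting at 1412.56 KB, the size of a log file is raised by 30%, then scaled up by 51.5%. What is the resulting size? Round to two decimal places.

2782.04 KB

30% increase: 1412.56 × 1.3 = 1836.328.
51.5% increase: 1836.328 × 1.515 = 2782.03692 ≈ 2782.04.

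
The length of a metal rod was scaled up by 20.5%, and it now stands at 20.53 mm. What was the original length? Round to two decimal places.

The overall multiplier applied was 1.205.
So the original length was 20.53 ÷ 1.205 ≈ 17.04 mm.

17.04 mm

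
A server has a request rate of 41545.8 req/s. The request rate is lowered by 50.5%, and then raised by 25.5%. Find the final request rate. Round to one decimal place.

Apply the 50.5% decrease: 41545.8 × 0.495 = 20565.171.
25.5% increase: 20565.171 × 1.255 = 25809.289605 ≈ 25809.3.

25809.3 req/s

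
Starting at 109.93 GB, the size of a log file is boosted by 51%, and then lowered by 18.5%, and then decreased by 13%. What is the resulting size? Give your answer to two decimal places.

Apply the 51% increase: 109.93 × 1.51 = 165.9943.
Apply the 18.5% decrease: 165.9943 × 0.815 = 135.2853545.
After the 13% decrease: 135.2853545 × 0.87 = 117.698258415 ≈ 117.70.

117.70 GB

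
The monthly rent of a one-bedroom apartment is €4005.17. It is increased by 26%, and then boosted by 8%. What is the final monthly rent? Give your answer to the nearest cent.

€5450.24

Each change multiplies by a factor: 1.26 × 1.08 = 1.3608.
€4005.17 × 1.3608 = €5450.235336 ≈ €5450.24.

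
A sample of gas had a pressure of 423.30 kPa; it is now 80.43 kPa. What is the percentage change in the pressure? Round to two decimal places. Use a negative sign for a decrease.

Change: 80.43 − 423.30 = -342.87.
Relative to the original: -342.87 ÷ 423.30 ≈ -81.00%.

-81.00%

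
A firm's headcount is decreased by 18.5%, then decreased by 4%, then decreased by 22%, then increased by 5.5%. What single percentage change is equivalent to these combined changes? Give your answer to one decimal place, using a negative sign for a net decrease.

An 18.5% decrease multiplies by 0.815.
Then a 4% decrease: 0.815 × 0.96 = 0.7824.
Then a 22% decrease: 0.7824 × 0.78 = 0.610272.
Then a 5.5% increase: 0.610272 × 1.055 = 0.64383696.
Overall factor 0.64383696, i.e. -35.6%.

-35.6%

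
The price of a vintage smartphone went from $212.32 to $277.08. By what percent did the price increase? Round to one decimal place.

30.5%

Change: $277.08 − $212.32 = $64.76.
Relative to the original: $64.76 ÷ $212.32 ≈ 30.5%.
So the price increased by 30.5%.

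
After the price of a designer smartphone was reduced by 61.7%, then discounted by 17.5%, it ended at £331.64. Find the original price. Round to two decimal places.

Undoing the 17.5% decrease: £331.64 ÷ 0.825 ≈ £401.987879.
Undoing the 61.7% decrease: £401.987879 ÷ 0.383 ≈ £1049.58.

£1049.58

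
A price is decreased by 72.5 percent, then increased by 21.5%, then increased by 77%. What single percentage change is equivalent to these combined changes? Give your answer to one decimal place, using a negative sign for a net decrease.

A 72.5% decrease multiplies by 0.275.
Then a 21.5% increase: 0.275 × 1.215 = 0.334125.
Then a 77% increase: 0.334125 × 1.77 = 0.59140125.
Overall factor 0.59140125, i.e. -40.9%.

-40.9%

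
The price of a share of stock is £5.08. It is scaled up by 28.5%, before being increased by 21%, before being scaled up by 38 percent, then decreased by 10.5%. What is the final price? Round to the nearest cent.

Apply the 28.5% increase: £5.08 × 1.285 = £6.5278.
After the 21% increase: £6.5278 × 1.21 = £7.898638.
Apply the 38% increase: £7.898638 × 1.38 = £10.90012044.
After the 10.5% decrease: £10.90012044 × 0.895 = £9.7556077938 ≈ £9.76.

£9.76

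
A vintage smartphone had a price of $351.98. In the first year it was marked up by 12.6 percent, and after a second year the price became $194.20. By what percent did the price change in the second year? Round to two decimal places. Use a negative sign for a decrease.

After the first year: $351.98 × 1.126 = $396.32948.
Second-year multiplier: $194.20 ÷ $396.32948 ≈ 0.489996.
That is a change of -51.00%.

-51.00%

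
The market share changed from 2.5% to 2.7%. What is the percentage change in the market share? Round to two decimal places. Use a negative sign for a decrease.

The change is 2.7 − 2.5 = 0.2 percentage points.
Relative to the original 2.5%, that is 0.2 ÷ 2.5 = 8.00%.

8.00%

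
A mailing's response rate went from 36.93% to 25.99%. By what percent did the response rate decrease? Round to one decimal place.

29.6%

The change is 25.99 − 36.93 = -10.94 percentage points.
Relative to the original 36.93%, that is -10.94 ÷ 36.93 ≈ -29.6%.
So the response rate fell by 29.6%.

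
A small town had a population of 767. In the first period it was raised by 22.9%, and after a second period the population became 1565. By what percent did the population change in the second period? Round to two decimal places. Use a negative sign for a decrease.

After the first period: 767 × 1.229 = 942.643.
Second-period multiplier: 1565 ÷ 942.643 ≈ 1.660226.
That is a change of 66.02%.

66.02%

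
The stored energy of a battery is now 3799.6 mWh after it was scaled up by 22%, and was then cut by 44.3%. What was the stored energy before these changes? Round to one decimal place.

5591.4 mWh

The overall multiplier applied was 1.22 × 0.557 = 0.67954.
So the original stored energy was 3799.6 ÷ 0.67954 ≈ 5591.4 mWh.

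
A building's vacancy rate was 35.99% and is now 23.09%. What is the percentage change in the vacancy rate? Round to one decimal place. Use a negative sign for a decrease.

The change is 23.09 − 35.99 = -12.90 percentage points.
Relative to the original 35.99%, that is -12.90 ÷ 35.99 ≈ -35.8%.

-35.8%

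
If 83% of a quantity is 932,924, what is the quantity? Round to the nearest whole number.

1,124,005

932,924 ÷ 0.83 ≈ 1,124,005.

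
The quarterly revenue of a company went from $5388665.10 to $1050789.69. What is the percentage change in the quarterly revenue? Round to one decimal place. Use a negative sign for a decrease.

Change: $1050789.69 − $5388665.10 = -$4337875.41.
Relative to the original: -$4337875.41 ÷ $5388665.10 ≈ -80.5%.

-80.5%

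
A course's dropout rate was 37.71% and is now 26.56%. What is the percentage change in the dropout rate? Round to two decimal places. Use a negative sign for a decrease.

-29.57%

The change is 26.56 − 37.71 = -11.15 percentage points.
Relative to the original 37.71%, that is -11.15 ÷ 37.71 ≈ -29.57%.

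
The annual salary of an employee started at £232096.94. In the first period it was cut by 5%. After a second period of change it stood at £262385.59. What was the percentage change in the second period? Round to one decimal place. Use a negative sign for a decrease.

19.0%

After the first period: £232096.94 × 0.95 = £220492.093.
Second-period multiplier: £262385.59 ÷ £220492.093 ≈ 1.19.
That is a change of 19.0%.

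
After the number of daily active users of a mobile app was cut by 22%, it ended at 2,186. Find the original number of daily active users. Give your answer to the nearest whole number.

The overall multiplier applied was 0.78.
So the original number of daily active users was 2,186 ÷ 0.78 ≈ 2,803.

2,803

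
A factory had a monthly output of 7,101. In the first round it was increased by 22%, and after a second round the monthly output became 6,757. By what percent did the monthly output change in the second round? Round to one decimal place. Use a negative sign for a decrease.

-22.0%

After the first round: 7,101 × 1.22 = 8663.22.
Second-round multiplier: 6,757 ÷ 8663.22 ≈ 0.77996.
That is a change of -22.0%.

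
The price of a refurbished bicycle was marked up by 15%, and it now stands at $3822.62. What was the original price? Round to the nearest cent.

The overall multiplier applied was 1.15.
So the original price was $3822.62 ÷ 1.15 ≈ $3324.02.

$3324.02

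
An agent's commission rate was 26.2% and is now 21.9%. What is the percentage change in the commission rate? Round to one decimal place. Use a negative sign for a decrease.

The change is 21.9 − 26.2 = -4.3 percentage points.
Relative to the original 26.2%, that is -4.3 ÷ 26.2 ≈ -16.4%.

-16.4%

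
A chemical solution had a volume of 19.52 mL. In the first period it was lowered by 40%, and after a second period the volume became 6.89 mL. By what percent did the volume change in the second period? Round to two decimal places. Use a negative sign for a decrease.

-41.17%

After the first period: 19.52 × 0.6 = 11.712.
Second-period multiplier: 6.89 ÷ 11.712 ≈ 0.588286.
That is a change of -41.17%.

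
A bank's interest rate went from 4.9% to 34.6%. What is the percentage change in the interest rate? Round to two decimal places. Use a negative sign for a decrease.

606.12%

The change is 34.6 − 4.9 = 29.7 percentage points.
Relative to the original 4.9%, that is 29.7 ÷ 4.9 ≈ 606.12%.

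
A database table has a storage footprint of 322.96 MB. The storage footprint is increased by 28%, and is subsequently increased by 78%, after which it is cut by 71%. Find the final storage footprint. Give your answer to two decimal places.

Apply the 28% increase: 322.96 × 1.28 = 413.3888.
78% increase: 413.3888 × 1.78 = 735.832064.
Apply the 71% decrease: 735.832064 × 0.29 = 213.39129856 ≈ 213.39.

213.39 MB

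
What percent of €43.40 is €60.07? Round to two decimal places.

€60.07 ÷ €43.40 ≈ 138.41%.

138.41%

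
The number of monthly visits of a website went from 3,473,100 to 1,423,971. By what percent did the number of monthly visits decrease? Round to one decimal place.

59.0%

Change: 1,423,971 − 3,473,100 = -2,049,129.
Relative to the original: -2,049,129 ÷ 3,473,100 = -59.0%.
So the number of monthly visits decreased by 59.0%.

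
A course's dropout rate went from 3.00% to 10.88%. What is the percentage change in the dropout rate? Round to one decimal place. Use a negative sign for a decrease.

The change is 10.88 − 3.00 = 7.88 percentage points.
Relative to the original 3.00%, that is 7.88 ÷ 3.00 ≈ 262.7%.

262.7%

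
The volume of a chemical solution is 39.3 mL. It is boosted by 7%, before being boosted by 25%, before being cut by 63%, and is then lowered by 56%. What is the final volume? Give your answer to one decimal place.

8.6 mL

Each change multiplies by a factor: 1.07 × 1.25 × 0.37 × 0.44 = 0.217745.
39.3 × 0.217745 = 8.5573785 ≈ 8.6.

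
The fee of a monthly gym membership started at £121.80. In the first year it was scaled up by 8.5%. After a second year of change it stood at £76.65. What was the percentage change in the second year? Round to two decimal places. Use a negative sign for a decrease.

After the first year: £121.80 × 1.085 = £132.153.
Second-year multiplier: £76.65 ÷ £132.153 ≈ 0.58001.
That is a change of -42.00%.

-42.00%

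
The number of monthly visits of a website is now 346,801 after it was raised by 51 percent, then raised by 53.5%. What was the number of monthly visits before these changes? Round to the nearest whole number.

149,622

The overall multiplier applied was 1.51 × 1.535 = 2.31785.
So the original number of monthly visits was 346,801 ÷ 2.31785 ≈ 149,622.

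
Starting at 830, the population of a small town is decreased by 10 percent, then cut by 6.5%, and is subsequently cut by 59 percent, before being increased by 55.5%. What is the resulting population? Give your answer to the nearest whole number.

445

Apply the 10% decrease: 830 × 0.9 = 747.
After the 6.5% decrease: 747 × 0.935 = 698.445.
Apply the 59% decrease: 698.445 × 0.41 = 286.36245.
Apply the 55.5% increase: 286.36245 × 1.555 = 445.29360975 ≈ 445.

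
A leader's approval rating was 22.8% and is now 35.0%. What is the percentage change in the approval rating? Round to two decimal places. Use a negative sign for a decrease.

53.51%

The change is 35.0 − 22.8 = 12.2 percentage points.
Relative to the original 22.8%, that is 12.2 ÷ 22.8 ≈ 53.51%.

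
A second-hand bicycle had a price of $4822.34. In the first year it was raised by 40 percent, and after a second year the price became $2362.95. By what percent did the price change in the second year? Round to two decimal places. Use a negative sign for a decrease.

After the first year: $4822.34 × 1.4 = $6751.276.
Second-year multiplier: $2362.95 ÷ $6751.276 ≈ 0.350001.
That is a change of -65.00%.

-65.00%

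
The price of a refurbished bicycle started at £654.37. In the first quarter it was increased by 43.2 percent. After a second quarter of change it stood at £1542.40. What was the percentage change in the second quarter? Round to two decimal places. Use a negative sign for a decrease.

64.60%

After the first quarter: £654.37 × 1.432 = £937.05784.
Second-quarter multiplier: £1542.40 ÷ £937.05784 ≈ 1.646003.
That is a change of 64.60%.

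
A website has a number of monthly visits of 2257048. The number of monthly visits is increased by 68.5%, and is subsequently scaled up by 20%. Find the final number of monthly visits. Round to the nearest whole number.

4563751

Apply the 68.5% increase: 2257048 × 1.685 = 3803125.88.
After the 20% increase: 3803125.88 × 1.2 = 4563751.056 ≈ 4563751.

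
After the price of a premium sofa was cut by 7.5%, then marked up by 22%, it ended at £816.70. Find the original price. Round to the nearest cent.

£723.70

Undoing the 22% increase: £816.70 ÷ 1.22 ≈ £669.42623.
Undoing the 7.5% decrease: £669.42623 ÷ 0.925 ≈ £723.70.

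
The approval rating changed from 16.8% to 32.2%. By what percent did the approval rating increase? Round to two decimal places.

91.67%

The change is 32.2 − 16.8 = 15.4 percentage points.
Relative to the original 16.8%, that is 15.4 ÷ 16.8 ≈ 91.67%.
So the approval rating rose by 91.67%.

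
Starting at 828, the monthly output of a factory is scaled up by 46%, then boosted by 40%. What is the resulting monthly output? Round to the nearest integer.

1692

After the 46% increase: 828 × 1.46 = 1208.88.
After the 40% increase: 1208.88 × 1.4 = 1692.432 ≈ 1692.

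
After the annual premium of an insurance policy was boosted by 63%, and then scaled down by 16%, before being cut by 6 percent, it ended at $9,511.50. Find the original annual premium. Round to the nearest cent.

The overall multiplier applied was 1.63 × 0.84 × 0.94 = 1.287048.
So the original annual premium was $9,511.50 ÷ 1.287048 ≈ $7,390.17.

$7,390.17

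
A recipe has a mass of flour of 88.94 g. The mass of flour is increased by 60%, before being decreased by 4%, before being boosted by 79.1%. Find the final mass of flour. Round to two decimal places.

244.67 g

Each change multiplies by a factor: 1.6 × 0.96 × 1.791 = 2.750976.
88.94 × 2.750976 = 244.67180544 ≈ 244.67.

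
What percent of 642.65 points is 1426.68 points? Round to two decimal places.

222.00%

1426.68 points ÷ 642.65 points ≈ 222.00%.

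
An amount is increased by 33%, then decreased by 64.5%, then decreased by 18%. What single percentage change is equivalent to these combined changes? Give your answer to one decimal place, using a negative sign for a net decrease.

-61.3%

The combined multiplier is 1.33 × 0.355 × 0.82 = 0.387163.
That corresponds to a decrease of 61.3%.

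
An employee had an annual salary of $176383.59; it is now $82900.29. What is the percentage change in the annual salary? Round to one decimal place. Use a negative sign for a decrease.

Change: $82900.29 − $176383.59 = -$93483.30.
Relative to the original: -$93483.30 ÷ $176383.59 ≈ -53.0%.

-53.0%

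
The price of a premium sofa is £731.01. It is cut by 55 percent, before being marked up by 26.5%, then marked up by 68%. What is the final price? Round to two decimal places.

£699.09

Apply the 55% decrease: £731.01 × 0.45 = £328.9545.
After the 26.5% increase: £328.9545 × 1.265 = £416.1274425.
68% increase: £416.1274425 × 1.68 = £699.0941034 ≈ £699.09.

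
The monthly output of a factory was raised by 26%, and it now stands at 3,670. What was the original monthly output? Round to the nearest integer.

2,913

The overall multiplier applied was 1.26.
So the original monthly output was 3,670 ÷ 1.26 ≈ 2,913.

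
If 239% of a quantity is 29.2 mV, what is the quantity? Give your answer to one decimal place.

12.2 mV

29.2 mV ÷ 2.39 ≈ 12.2 mV.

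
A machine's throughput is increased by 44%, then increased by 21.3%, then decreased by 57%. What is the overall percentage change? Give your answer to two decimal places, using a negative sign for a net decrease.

The combined multiplier is 1.44 × 1.213 × 0.43 = 0.7510896.
That corresponds to a decrease of 24.89%.

-24.89%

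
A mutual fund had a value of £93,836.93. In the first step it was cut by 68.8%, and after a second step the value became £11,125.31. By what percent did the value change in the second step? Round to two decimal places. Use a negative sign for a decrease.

After the first step: £93,836.93 × 0.312 = £29277.12216.
Second-step multiplier: £11,125.31 ÷ £29277.12216 ≈ 0.38.
That is a change of -62.00%.

-62.00%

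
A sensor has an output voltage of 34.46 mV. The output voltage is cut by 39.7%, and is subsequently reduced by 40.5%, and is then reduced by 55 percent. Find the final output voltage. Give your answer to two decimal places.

5.56 mV

Each change multiplies by a factor: 0.603 × 0.595 × 0.45 = 0.16145325.
34.46 × 0.16145325 = 5.563678995 ≈ 5.56.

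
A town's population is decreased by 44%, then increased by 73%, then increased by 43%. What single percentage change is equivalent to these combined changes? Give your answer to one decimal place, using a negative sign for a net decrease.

38.5%

A 44% decrease multiplies by 0.56.
Then a 73% increase: 0.56 × 1.73 = 0.9688.
Then a 43% increase: 0.9688 × 1.43 = 1.385384.
Overall factor 1.385384, i.e. 38.5%.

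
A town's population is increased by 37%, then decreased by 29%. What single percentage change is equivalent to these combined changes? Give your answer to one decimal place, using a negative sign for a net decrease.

A 37% increase multiplies by 1.37.
Then a 29% decrease: 1.37 × 0.71 = 0.9727.
Overall factor 0.9727, i.e. -2.7%.

-2.7%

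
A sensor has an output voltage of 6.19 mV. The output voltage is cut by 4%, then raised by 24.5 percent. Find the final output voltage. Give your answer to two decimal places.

7.40 mV

After the 4% decrease: 6.19 × 0.96 = 5.9424.
Apply the 24.5% increase: 5.9424 × 1.245 = 7.398288 ≈ 7.40.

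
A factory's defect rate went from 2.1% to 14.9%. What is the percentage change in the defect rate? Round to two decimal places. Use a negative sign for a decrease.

609.52%

The change is 14.9 − 2.1 = 12.8 percentage points.
Relative to the original 2.1%, that is 12.8 ÷ 2.1 ≈ 609.52%.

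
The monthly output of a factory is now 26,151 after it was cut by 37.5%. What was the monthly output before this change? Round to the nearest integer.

41,842

The overall multiplier applied was 0.625.
So the original monthly output was 26,151 ÷ 0.625 ≈ 41,842.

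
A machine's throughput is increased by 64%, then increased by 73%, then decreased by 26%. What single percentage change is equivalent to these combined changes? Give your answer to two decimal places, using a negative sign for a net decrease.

109.95%

The combined multiplier is 1.64 × 1.73 × 0.74 = 2.099528.
That corresponds to an increase of 109.95%.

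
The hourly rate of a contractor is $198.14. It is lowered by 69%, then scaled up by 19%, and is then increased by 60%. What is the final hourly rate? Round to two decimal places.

After the 69% decrease: $198.14 × 0.31 = $61.4234.
19% increase: $61.4234 × 1.19 = $73.093846.
After the 60% increase: $73.093846 × 1.6 = $116.9501536 ≈ $116.95.

$116.95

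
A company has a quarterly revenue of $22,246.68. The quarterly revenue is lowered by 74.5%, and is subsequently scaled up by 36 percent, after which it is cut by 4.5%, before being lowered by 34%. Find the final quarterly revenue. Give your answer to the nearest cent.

$4,862.86

Each change multiplies by a factor: 0.255 × 1.36 × 0.955 × 0.66 = 0.21858804.
$22,246.68 × 0.21858804 = $4862.8581777072 ≈ $4,862.86.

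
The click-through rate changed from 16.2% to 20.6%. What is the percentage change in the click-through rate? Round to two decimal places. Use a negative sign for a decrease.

The change is 20.6 − 16.2 = 4.4 percentage points.
Relative to the original 16.2%, that is 4.4 ÷ 16.2 ≈ 27.16%.

27.16%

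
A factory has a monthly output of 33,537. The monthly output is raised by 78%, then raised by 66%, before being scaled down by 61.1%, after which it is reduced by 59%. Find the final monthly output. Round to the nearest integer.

After the 78% increase: 33,537 × 1.78 = 59695.86.
66% increase: 59695.86 × 1.66 = 99095.1276.
After the 61.1% decrease: 99095.1276 × 0.389 = 38548.0046364.
Apply the 59% decrease: 38548.0046364 × 0.41 = 15804.681900924 ≈ 15,805.

15,805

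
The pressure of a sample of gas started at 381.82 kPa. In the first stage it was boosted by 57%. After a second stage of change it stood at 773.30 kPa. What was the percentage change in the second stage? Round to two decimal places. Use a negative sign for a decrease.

29.00%

After the first stage: 381.82 × 1.57 = 599.4574.
Second-stage multiplier: 773.30 ÷ 599.4574 ≈ 1.29.
That is a change of 29.00%.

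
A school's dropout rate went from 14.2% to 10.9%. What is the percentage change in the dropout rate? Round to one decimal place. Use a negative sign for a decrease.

-23.2%

The change is 10.9 − 14.2 = -3.3 percentage points.
Relative to the original 14.2%, that is -3.3 ÷ 14.2 ≈ -23.2%.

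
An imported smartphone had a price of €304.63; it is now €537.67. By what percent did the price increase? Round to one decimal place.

76.5%

Change: €537.67 − €304.63 = €233.04.
Relative to the original: €233.04 ÷ €304.63 ≈ 76.5%.
So the price increased by 76.5%.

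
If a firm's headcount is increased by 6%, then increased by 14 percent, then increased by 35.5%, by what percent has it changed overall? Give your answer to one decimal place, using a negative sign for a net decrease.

A 6% increase multiplies by 1.06.
Then a 14% increase: 1.06 × 1.14 = 1.2084.
Then a 35.5% increase: 1.2084 × 1.355 = 1.637382.
Overall factor 1.637382, i.e. 63.7%.

63.7%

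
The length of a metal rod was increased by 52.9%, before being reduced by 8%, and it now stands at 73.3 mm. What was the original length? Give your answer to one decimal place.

52.1 mm

The overall multiplier applied was 1.529 × 0.92 = 1.40668.
So the original length was 73.3 ÷ 1.40668 ≈ 52.1 mm.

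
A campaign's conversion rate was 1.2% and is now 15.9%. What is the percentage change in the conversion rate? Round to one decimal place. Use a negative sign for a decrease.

1225.0%

The change is 15.9 − 1.2 = 14.7 percentage points.
Relative to the original 1.2%, that is 14.7 ÷ 1.2 = 1225.0%.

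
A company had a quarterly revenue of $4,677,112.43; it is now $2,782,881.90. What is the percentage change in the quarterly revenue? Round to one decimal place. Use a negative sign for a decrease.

Change: $2,782,881.90 − $4,677,112.43 = -$1,894,230.53.
Relative to the original: -$1,894,230.53 ÷ $4,677,112.43 ≈ -40.5%.

-40.5%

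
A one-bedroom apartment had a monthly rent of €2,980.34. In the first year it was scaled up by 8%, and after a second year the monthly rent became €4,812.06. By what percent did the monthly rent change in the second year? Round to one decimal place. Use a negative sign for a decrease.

49.5%

After the first year: €2,980.34 × 1.08 = €3218.7672.
Second-year multiplier: €4,812.06 ÷ €3218.7672 ≈ 1.495.
That is a change of 49.5%.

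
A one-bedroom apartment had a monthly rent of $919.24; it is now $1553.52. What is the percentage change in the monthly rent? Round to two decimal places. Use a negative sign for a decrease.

69.00%

Change: $1553.52 − $919.24 = $634.28.
Relative to the original: $634.28 ÷ $919.24 ≈ 69.00%.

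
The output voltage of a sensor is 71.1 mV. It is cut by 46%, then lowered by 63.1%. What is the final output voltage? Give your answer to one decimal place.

14.2 mV

Apply the 46% decrease: 71.1 × 0.54 = 38.394.
After the 63.1% decrease: 38.394 × 0.369 = 14.167386 ≈ 14.2.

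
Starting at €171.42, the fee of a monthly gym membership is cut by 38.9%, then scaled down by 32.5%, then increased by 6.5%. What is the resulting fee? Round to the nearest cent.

After the 38.9% decrease: €171.42 × 0.611 = €104.73762.
32.5% decrease: €104.73762 × 0.675 = €70.6978935.
Apply the 6.5% increase: €70.6978935 × 1.065 = €75.2932565775 ≈ €75.29.

€75.29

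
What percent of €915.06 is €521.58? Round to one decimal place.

€521.58 ÷ €915.06 ≈ 57.0%.

57.0%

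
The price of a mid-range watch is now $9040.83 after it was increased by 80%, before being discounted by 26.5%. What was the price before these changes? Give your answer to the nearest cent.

Undoing the 26.5% decrease: $9040.83 ÷ 0.735 ≈ $12300.44898.
Undoing the 80% increase: $12300.44898 ÷ 1.8 ≈ $6833.58.

$6833.58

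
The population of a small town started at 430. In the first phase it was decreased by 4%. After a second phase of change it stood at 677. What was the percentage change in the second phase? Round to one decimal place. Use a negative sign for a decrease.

After the first phase: 430 × 0.96 = 412.8.
Second-phase multiplier: 677 ÷ 412.8 ≈ 1.64002.
That is a change of 64.0%.

64.0%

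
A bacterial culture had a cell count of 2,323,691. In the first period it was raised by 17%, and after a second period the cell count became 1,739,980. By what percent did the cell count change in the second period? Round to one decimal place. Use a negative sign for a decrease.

After the first period: 2,323,691 × 1.17 = 2718718.47.
Second-period multiplier: 1,739,980 ÷ 2718718.47 ≈ 0.64.
That is a change of -36.0%.

-36.0%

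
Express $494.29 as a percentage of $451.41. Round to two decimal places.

$494.29 ÷ $451.41 ≈ 109.50%.

109.50%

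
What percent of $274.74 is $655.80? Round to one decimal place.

$655.80 ÷ $274.74 ≈ 238.7%.

238.7%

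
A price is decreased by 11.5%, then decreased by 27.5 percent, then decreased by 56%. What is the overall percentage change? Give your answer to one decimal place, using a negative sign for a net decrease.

-71.8%

The combined multiplier is 0.885 × 0.725 × 0.44 = 0.282315.
That corresponds to a decrease of 71.8%.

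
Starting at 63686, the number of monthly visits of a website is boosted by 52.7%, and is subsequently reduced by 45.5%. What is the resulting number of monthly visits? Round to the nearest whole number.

Apply the 52.7% increase: 63686 × 1.527 = 97248.522.
Apply the 45.5% decrease: 97248.522 × 0.545 = 53000.44449 ≈ 53000.

53000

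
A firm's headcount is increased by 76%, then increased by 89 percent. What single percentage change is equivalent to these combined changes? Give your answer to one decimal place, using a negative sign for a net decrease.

232.6%

The combined multiplier is 1.76 × 1.89 = 3.3264.
That corresponds to an increase of 232.6%.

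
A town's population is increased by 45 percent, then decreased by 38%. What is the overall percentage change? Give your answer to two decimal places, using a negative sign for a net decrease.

-10.10%

The combined multiplier is 1.45 × 0.62 = 0.899.
That corresponds to a decrease of 10.10%.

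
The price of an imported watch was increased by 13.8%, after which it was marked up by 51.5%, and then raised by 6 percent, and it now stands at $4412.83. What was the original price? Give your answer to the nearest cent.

$2414.66

Undoing the 6% increase: $4412.83 ÷ 1.06 ≈ $4163.04717.
Undoing the 51.5% increase: $4163.04717 ÷ 1.515 ≈ $2747.885921.
Undoing the 13.8% increase: $2747.885921 ÷ 1.138 ≈ $2414.66.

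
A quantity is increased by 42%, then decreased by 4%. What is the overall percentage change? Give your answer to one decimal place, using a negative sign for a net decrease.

The combined multiplier is 1.42 × 0.96 = 1.3632.
That corresponds to an increase of 36.3%.

36.3%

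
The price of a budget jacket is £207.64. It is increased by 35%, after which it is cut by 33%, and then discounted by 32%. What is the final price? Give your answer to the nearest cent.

£127.71

After the 35% increase: £207.64 × 1.35 = £280.314.
33% decrease: £280.314 × 0.67 = £187.81038.
After the 32% decrease: £187.81038 × 0.68 = £127.7110584 ≈ £127.71.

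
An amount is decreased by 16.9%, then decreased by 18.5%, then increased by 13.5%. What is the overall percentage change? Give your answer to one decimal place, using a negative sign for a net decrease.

A 16.9% decrease multiplies by 0.831.
Then an 18.5% decrease: 0.831 × 0.815 = 0.677265.
Then a 13.5% increase: 0.677265 × 1.135 = 0.768695775.
Overall factor 0.768695775, i.e. -23.1%.

-23.1%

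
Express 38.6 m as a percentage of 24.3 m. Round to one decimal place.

158.8%

38.6 m ÷ 24.3 m ≈ 158.8%.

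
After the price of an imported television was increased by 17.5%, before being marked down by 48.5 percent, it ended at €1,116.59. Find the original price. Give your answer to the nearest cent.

Undoing the 48.5% decrease: €1,116.59 ÷ 0.515 ≈ €2168.135922.
Undoing the 17.5% increase: €2168.135922 ÷ 1.175 ≈ €1,845.22.

€1,845.22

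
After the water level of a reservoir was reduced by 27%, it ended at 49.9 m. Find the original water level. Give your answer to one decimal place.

68.4 m

The overall multiplier applied was 0.73.
So the original water level was 49.9 ÷ 0.73 ≈ 68.4 m.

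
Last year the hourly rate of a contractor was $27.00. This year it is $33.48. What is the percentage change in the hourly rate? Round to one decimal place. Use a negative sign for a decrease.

Change: $33.48 − $27.00 = $6.48.
Relative to the original: $6.48 ÷ $27.00 = 24.0%.

24.0%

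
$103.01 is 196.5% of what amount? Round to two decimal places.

$52.42

$103.01 ÷ 1.965 ≈ $52.42.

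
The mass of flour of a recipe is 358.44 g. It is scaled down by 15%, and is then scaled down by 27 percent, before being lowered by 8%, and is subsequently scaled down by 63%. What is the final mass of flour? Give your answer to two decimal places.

Apply the 15% decrease: 358.44 × 0.85 = 304.674.
After the 27% decrease: 304.674 × 0.73 = 222.41202.
After the 8% decrease: 222.41202 × 0.92 = 204.6190584.
Apply the 63% decrease: 204.6190584 × 0.37 = 75.709051608 ≈ 75.71.

75.71 g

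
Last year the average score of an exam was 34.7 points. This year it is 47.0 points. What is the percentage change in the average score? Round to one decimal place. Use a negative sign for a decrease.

35.4%

Change: 47.0 − 34.7 = 12.3.
Relative to the original: 12.3 ÷ 34.7 ≈ 35.4%.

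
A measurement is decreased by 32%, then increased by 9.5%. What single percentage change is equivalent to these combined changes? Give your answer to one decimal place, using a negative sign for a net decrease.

-25.5%

A 32% decrease multiplies by 0.68.
Then a 9.5% increase: 0.68 × 1.095 = 0.7446.
Overall factor 0.7446, i.e. -25.5%.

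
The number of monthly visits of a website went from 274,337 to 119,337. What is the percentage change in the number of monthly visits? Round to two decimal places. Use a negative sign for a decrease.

-56.50%

Change: 119,337 − 274,337 = -155,000.
Relative to the original: -155,000 ÷ 274,337 ≈ -56.50%.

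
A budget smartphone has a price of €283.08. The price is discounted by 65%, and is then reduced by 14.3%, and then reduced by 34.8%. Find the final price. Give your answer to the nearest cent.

After the 65% decrease: €283.08 × 0.35 = €99.078.
After the 14.3% decrease: €99.078 × 0.857 = €84.909846.
Apply the 34.8% decrease: €84.909846 × 0.652 = €55.361219592 ≈ €55.36.

€55.36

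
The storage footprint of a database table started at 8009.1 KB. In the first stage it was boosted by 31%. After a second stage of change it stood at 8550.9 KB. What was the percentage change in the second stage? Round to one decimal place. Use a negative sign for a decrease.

After the first stage: 8009.1 × 1.31 = 10491.921.
Second-stage multiplier: 8550.9 ÷ 10491.921 ≈ 0.815.
That is a change of -18.5%.

-18.5%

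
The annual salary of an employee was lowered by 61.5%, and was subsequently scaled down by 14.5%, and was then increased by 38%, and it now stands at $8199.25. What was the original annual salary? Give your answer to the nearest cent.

$18049.63

The overall multiplier applied was 0.385 × 0.855 × 1.38 = 0.4542615.
So the original annual salary was $8199.25 ÷ 0.4542615 ≈ $18049.63.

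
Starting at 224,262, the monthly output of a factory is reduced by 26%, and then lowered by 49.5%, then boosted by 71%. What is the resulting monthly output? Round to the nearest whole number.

143,309

Apply the 26% decrease: 224,262 × 0.74 = 165953.88.
49.5% decrease: 165953.88 × 0.505 = 83806.7094.
71% increase: 83806.7094 × 1.71 = 143309.473074 ≈ 143,309.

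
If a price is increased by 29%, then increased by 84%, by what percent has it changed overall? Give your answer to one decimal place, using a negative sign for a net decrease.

The combined multiplier is 1.29 × 1.84 = 2.3736.
That corresponds to an increase of 137.4%.

137.4%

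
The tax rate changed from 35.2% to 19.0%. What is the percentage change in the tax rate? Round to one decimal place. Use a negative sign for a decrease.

-46.0%

The change is 19.0 − 35.2 = -16.2 percentage points.
Relative to the original 35.2%, that is -16.2 ÷ 35.2 ≈ -46.0%.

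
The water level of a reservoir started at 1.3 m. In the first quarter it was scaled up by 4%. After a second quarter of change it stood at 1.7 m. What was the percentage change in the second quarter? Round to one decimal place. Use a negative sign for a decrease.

After the first quarter: 1.3 × 1.04 = 1.352.
Second-quarter multiplier: 1.7 ÷ 1.352 ≈ 1.2574.
That is a change of 25.7%.

25.7%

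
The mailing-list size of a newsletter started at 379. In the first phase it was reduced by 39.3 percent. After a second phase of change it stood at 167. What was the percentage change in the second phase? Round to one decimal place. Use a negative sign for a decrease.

After the first phase: 379 × 0.607 = 230.053.
Second-phase multiplier: 167 ÷ 230.053 ≈ 0.72592.
That is a change of -27.4%.

-27.4%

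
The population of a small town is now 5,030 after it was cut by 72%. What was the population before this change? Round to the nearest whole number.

17,964

The overall multiplier applied was 0.28.
So the original population was 5,030 ÷ 0.28 ≈ 17,964.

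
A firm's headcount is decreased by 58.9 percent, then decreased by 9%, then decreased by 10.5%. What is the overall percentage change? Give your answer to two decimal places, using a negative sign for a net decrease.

-66.53%

A 58.9% decrease multiplies by 0.411.
Then a 9% decrease: 0.411 × 0.91 = 0.37401.
Then a 10.5% decrease: 0.37401 × 0.895 = 0.33473895.
Overall factor 0.33473895, i.e. -66.53%.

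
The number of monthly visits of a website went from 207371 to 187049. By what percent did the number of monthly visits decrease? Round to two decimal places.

Change: 187049 − 207371 = -20322.
Relative to the original: -20322 ÷ 207371 ≈ -9.80%.
So the number of monthly visits decreased by 9.80%.

9.80%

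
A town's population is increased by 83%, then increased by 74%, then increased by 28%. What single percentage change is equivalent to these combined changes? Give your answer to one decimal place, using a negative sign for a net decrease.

307.6%

An 83% increase multiplies by 1.83.
Then a 74% increase: 1.83 × 1.74 = 3.1842.
Then a 28% increase: 3.1842 × 1.28 = 4.075776.
Overall factor 4.075776, i.e. 307.6%.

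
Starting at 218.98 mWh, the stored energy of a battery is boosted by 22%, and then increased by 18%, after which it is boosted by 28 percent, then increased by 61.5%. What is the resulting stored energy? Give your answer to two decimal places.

Each change multiplies by a factor: 1.22 × 1.18 × 1.28 × 1.615 = 2.97594112.
218.98 × 2.97594112 = 651.6715864576 ≈ 651.67.

651.67 mWh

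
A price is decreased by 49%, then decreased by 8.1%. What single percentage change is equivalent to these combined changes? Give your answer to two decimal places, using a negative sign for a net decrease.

-53.13%

A 49% decrease multiplies by 0.51.
Then an 8.1% decrease: 0.51 × 0.919 = 0.46869.
Overall factor 0.46869, i.e. -53.13%.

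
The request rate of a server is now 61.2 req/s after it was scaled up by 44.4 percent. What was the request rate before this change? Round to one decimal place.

42.4 req/s

The overall multiplier applied was 1.444.
So the original request rate was 61.2 ÷ 1.444 ≈ 42.4 req/s.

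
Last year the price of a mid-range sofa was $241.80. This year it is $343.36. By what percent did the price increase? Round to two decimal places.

42.00%

Change: $343.36 − $241.80 = $101.56.
Relative to the original: $101.56 ÷ $241.80 ≈ 42.00%.
So the price increased by 42.00%.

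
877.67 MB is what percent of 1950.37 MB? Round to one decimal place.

45.0%

877.67 MB ÷ 1950.37 MB ≈ 45.0%.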